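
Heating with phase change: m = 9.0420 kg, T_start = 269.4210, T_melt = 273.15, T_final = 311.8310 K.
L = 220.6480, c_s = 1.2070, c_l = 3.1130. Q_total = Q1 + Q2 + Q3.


Q1 (sensible, solid) = 9.0420 * 1.2070 * 3.7290 = 40.6972 kJ
Q2 (latent) = 9.0420 * 220.6480 = 1995.0992 kJ
Q3 (sensible, liquid) = 9.0420 * 3.1130 * 38.6810 = 1088.7830 kJ
Q_total = 3124.5793 kJ

3124.5793 kJ


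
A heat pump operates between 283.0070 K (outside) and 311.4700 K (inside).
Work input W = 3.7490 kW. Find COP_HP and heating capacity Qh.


COP = 311.4700 / 28.4630 = 10.9430
Qh = 10.9430 * 3.7490 = 41.0252 kW

COP = 10.9430, Qh = 41.0252 kW


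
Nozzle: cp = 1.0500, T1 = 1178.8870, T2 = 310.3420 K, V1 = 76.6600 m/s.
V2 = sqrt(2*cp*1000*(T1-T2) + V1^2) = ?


dT = 868.5450 K
2*cp*1000*dT = 1823944.5000
V1^2 = 5876.7556
V2 = sqrt(1829821.2556) = 1352.7089 m/s

1352.7089 m/s


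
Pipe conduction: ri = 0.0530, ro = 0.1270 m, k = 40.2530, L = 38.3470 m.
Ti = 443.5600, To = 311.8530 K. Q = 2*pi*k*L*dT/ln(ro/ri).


dT = 131.7070 K
ln(ro/ri) = 0.8739
Q = 2*pi*40.2530*38.3470*131.7070 / 0.8739 = 1461702.6429 W

1461702.6429 W


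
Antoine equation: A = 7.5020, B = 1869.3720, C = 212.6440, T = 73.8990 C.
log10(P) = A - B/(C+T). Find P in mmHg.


C+T = 286.5430
B/(C+T) = 6.5239
log10(P) = 7.5020 - 6.5239 = 0.9781
P = 10^0.9781 = 9.5087 mmHg

9.5087 mmHg


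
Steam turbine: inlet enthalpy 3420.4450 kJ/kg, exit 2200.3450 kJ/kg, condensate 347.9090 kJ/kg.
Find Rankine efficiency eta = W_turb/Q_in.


W = 1220.1000 kJ/kg
Q_in = 3072.5360 kJ/kg
eta = 0.3971 = 39.7099%

eta = 39.7099%


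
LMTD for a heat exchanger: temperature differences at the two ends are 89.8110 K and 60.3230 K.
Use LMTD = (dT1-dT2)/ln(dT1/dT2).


dT1/dT2 = 1.4888
ln(dT1/dT2) = 0.3980
LMTD = 29.4880 / 0.3980 = 74.0916 K

74.0916 K


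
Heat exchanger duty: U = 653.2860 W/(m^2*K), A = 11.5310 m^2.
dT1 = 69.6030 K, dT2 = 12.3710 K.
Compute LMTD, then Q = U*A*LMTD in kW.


LMTD = 33.1309 K
Q = 653.2860 * 11.5310 * 33.1309 = 249576.1582 W = 249.5762 kW

249.5762 kW


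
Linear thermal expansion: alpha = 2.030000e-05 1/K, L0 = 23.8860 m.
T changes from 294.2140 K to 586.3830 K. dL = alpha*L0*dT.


dT = 292.1690 K
dL = 2.030000e-05 * 23.8860 * 292.1690 = 0.141669 m
L_final = 24.027669 m

dL = 0.141669 m


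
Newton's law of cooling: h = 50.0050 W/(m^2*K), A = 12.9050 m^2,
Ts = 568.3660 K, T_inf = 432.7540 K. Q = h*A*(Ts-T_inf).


dT = 135.6120 K
Q = 50.0050 * 12.9050 * 135.6120 = 87512.3934 W

87512.3934 W


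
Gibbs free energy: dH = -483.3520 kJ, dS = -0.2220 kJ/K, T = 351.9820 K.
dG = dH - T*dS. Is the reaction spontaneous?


T*dS = 351.9820 * -0.2220 = -78.1400 kJ
dG = -483.3520 + 78.1400 = -405.2120 kJ (spontaneous)

dG = -405.2120 kJ, spontaneous


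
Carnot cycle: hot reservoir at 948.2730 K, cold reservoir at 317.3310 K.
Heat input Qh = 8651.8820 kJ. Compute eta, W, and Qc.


eta = 1 - 317.3310/948.2730 = 0.6654
W = 0.6654 * 8651.8820 = 5756.6078 kJ
Qc = 8651.8820 - 5756.6078 = 2895.2742 kJ

eta = 66.5359%, W = 5756.6078 kJ, Qc = 2895.2742 kJ


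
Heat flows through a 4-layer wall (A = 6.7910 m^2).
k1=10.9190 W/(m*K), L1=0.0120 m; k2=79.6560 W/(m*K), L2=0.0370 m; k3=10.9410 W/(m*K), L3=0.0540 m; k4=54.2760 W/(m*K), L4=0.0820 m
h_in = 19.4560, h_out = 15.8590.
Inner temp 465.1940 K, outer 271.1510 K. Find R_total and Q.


R_conv_in = 1/(19.4560*6.7910) = 0.0076
R_1 = 0.0120/(10.9190*6.7910) = 0.0002
R_2 = 0.0370/(79.6560*6.7910) = 6.8399e-05
R_3 = 0.0540/(10.9410*6.7910) = 0.0007
R_4 = 0.0820/(54.2760*6.7910) = 0.0002
R_conv_out = 1/(15.8590*6.7910) = 0.0093
R_total = 0.0180 K/W
Q = 194.0430 / 0.0180 = 10760.3108 W

R_total = 0.0180 K/W, Q = 10760.3108 W


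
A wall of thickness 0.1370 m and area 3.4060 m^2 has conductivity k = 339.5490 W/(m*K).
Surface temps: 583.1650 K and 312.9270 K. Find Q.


dT = 270.2380 K
Q = 339.5490 * 3.4060 * 270.2380 / 0.1370 = 2281250.3599 W

2281250.3599 W


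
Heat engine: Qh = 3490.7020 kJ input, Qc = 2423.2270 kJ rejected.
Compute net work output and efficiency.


W = 3490.7020 - 2423.2270 = 1067.4750 kJ
eta = 1067.4750 / 3490.7020 = 0.3058 = 30.5805%

W = 1067.4750 kJ, eta = 30.5805%


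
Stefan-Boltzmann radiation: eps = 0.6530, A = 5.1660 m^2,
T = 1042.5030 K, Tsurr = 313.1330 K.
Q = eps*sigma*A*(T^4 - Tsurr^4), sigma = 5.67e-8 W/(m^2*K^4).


T^4 = 1.1812e+12
Tsurr^4 = 9.6142e+09
Q = 0.6530 * 5.67e-8 * 5.1660 * 1.1715e+12 = 224083.7801 W

224083.7801 W


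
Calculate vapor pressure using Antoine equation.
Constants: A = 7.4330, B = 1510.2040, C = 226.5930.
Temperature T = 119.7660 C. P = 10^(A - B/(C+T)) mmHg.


C+T = 346.3590
B/(C+T) = 4.3602
log10(P) = 7.4330 - 4.3602 = 3.0728
P = 10^3.0728 = 1182.4223 mmHg

1182.4223 mmHg


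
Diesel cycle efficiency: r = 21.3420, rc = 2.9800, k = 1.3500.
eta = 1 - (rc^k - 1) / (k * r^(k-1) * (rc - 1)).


r^(k-1) = 2.9190
rc^k = 4.3671
eta = 0.5685 = 56.8458%

56.8458%


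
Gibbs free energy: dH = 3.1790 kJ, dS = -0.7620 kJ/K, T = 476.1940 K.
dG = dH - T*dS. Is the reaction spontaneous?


T*dS = 476.1940 * -0.7620 = -362.8598 kJ
dG = 3.1790 + 362.8598 = 366.0388 kJ (non-spontaneous)

dG = 366.0388 kJ, non-spontaneous


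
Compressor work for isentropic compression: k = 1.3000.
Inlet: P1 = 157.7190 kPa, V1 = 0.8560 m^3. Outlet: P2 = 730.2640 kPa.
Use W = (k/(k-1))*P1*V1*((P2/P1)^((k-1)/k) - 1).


(k-1)/k = 0.2308
(P2/P1)^exp = 1.4243
W = 4.3333 * 157.7190 * 0.8560 * (1.4243 - 1) = 248.2246 kJ

248.2246 kJ


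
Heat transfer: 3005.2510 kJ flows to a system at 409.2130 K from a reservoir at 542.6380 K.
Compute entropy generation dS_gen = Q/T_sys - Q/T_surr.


dS_sys = 3005.2510/409.2130 = 7.3440 kJ/K
dS_surr = -3005.2510/542.6380 = -5.5382 kJ/K
dS_gen = 7.3440 - 5.5382 = 1.8058 kJ/K (irreversible)

dS_gen = 1.8058 kJ/K, irreversible


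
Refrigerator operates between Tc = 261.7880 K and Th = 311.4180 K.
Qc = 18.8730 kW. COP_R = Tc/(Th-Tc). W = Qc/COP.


COP = 261.7880 / 49.6300 = 5.2748
W = 18.8730 / 5.2748 = 3.5780 kW

COP = 5.2748, W = 3.5780 kW


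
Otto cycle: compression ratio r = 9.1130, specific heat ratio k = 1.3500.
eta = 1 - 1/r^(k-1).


r^(k-1) = 2.1671
eta = 1 - 1/2.1671 = 0.5386 = 53.8557%

53.8557%


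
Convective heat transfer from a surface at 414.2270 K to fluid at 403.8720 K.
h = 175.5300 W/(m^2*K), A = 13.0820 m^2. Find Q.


dT = 10.3550 K
Q = 175.5300 * 13.0820 * 10.3550 = 23778.0152 W

23778.0152 W


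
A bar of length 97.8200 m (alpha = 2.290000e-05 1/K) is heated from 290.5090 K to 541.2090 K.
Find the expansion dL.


dT = 250.7000 K
dL = 2.290000e-05 * 97.8200 * 250.7000 = 0.561588 m
L_final = 98.381588 m

dL = 0.561588 m


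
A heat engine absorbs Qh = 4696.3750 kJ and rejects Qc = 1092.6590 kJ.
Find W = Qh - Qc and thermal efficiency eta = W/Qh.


W = 4696.3750 - 1092.6590 = 3603.7160 kJ
eta = 3603.7160 / 4696.3750 = 0.7673 = 76.7340%

W = 3603.7160 kJ, eta = 76.7340%


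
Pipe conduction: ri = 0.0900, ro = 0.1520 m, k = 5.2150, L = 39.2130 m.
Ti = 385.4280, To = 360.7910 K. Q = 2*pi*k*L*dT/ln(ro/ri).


dT = 24.6370 K
ln(ro/ri) = 0.5241
Q = 2*pi*5.2150*39.2130*24.6370 / 0.5241 = 60403.4952 W

60403.4952 W


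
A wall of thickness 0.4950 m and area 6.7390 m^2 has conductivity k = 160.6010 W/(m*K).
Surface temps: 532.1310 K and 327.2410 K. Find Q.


dT = 204.8900 K
Q = 160.6010 * 6.7390 * 204.8900 / 0.4950 = 447980.6598 W

447980.6598 W


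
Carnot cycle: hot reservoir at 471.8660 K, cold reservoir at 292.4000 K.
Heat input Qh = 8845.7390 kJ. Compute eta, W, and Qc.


eta = 1 - 292.4000/471.8660 = 0.3803
W = 0.3803 * 8845.7390 = 3364.3225 kJ
Qc = 8845.7390 - 3364.3225 = 5481.4165 kJ

eta = 38.0333%, W = 3364.3225 kJ, Qc = 5481.4165 kJ


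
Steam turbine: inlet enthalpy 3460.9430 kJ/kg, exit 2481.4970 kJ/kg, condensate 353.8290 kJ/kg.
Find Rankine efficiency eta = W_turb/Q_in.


W = 979.4460 kJ/kg
Q_in = 3107.1140 kJ/kg
eta = 0.3152 = 31.5227%

eta = 31.5227%


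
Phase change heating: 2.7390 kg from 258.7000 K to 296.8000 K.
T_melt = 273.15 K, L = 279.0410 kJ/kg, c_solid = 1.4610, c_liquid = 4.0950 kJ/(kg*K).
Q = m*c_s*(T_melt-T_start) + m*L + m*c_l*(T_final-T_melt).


Q1 (sensible, solid) = 2.7390 * 1.4610 * 14.4500 = 57.8243 kJ
Q2 (latent) = 2.7390 * 279.0410 = 764.2933 kJ
Q3 (sensible, liquid) = 2.7390 * 4.0950 * 23.6500 = 265.2632 kJ
Q_total = 1087.3808 kJ

1087.3808 kJ


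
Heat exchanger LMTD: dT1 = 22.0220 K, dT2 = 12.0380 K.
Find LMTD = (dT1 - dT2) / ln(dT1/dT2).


dT1/dT2 = 1.8294
ln(dT1/dT2) = 0.6040
LMTD = 9.9840 / 0.6040 = 16.5305 K

16.5305 K


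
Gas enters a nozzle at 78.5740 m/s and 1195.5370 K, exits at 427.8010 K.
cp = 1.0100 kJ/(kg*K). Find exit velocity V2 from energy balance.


dT = 767.7360 K
2*cp*1000*dT = 1550826.7200
V1^2 = 6173.8735
V2 = sqrt(1557000.5935) = 1247.7983 m/s

1247.7983 m/s


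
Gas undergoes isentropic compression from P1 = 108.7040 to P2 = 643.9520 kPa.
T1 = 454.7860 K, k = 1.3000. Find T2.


(k-1)/k = 0.2308
(P2/P1)^exp = 1.5076
T2 = 454.7860 * 1.5076 = 685.6480 K

685.6480 K


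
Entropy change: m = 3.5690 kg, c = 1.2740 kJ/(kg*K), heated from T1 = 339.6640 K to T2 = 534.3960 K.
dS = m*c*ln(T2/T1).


T2/T1 = 1.5733
ln(T2/T1) = 0.4532
dS = 3.5690 * 1.2740 * 0.4532 = 2.0606 kJ/K

2.0606 kJ/K


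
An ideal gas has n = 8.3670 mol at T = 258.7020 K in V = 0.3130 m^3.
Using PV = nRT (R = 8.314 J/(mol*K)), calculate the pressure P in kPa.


P = nRT/V = 8.3670 * 8.314 * 258.7020 / 0.3130
= 17996.1488 / 0.3130 = 57495.6831 Pa = 57.4957 kPa

57.4957 kPa


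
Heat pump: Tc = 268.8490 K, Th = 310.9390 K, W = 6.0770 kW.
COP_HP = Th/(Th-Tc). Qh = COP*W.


COP = 310.9390 / 42.0900 = 7.3875
Qh = 7.3875 * 6.0770 = 44.8937 kW

COP = 7.3875, Qh = 44.8937 kW


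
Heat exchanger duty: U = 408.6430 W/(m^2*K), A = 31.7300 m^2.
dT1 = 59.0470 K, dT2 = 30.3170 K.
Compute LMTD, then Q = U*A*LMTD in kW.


LMTD = 43.0977 K
Q = 408.6430 * 31.7300 * 43.0977 = 558815.0364 W = 558.8150 kW

558.8150 kW


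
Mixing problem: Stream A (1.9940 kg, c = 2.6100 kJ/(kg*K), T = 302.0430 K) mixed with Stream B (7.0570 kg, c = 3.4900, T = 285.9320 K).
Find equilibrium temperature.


num = 8614.1337
den = 29.8333
Tf = 288.7425 K

288.7425 K


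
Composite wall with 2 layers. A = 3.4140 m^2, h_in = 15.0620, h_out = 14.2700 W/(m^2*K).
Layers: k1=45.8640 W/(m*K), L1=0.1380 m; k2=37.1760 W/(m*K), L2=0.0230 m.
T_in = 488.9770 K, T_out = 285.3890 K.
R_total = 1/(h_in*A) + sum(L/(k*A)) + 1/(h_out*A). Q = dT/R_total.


R_conv_in = 1/(15.0620*3.4140) = 0.0194
R_1 = 0.1380/(45.8640*3.4140) = 0.0009
R_2 = 0.0230/(37.1760*3.4140) = 0.0002
R_conv_out = 1/(14.2700*3.4140) = 0.0205
R_total = 0.0410 K/W
Q = 203.5880 / 0.0410 = 4961.2048 W

R_total = 0.0410 K/W, Q = 4961.2048 W


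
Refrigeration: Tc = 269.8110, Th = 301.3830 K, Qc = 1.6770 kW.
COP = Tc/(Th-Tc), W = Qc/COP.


COP = 269.8110 / 31.5720 = 8.5459
W = 1.6770 / 8.5459 = 0.1962 kW

COP = 8.5459, W = 0.1962 kW


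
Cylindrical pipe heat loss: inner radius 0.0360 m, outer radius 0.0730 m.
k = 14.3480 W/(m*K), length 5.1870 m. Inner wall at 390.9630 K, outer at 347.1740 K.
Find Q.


dT = 43.7890 K
ln(ro/ri) = 0.7069
Q = 2*pi*14.3480*5.1870*43.7890 / 0.7069 = 28964.7409 W

28964.7409 W


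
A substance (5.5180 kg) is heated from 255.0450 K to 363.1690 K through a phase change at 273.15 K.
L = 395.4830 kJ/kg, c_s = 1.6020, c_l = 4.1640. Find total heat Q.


Q1 (sensible, solid) = 5.5180 * 1.6020 * 18.1050 = 160.0452 kJ
Q2 (latent) = 5.5180 * 395.4830 = 2182.2752 kJ
Q3 (sensible, liquid) = 5.5180 * 4.1640 * 90.0190 = 2068.3622 kJ
Q_total = 4410.6827 kJ

4410.6827 kJ


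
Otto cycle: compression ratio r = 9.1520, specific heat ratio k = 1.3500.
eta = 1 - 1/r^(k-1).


r^(k-1) = 2.1704
eta = 1 - 1/2.1704 = 0.5392 = 53.9246%

53.9246%


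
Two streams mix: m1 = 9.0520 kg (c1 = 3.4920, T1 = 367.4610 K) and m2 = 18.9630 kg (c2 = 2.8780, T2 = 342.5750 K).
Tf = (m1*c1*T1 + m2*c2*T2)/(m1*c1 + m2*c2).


num = 30311.4961
den = 86.1851
Tf = 351.7023 K

351.7023 K


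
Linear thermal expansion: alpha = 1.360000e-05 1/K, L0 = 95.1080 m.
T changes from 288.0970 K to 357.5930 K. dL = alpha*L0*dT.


dT = 69.4960 K
dL = 1.360000e-05 * 95.1080 * 69.4960 = 0.089891 m
L_final = 95.197891 m

dL = 0.089891 m


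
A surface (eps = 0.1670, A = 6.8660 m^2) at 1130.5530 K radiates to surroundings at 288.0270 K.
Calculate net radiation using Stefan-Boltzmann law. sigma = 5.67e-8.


T^4 = 1.6337e+12
Tsurr^4 = 6.8823e+09
Q = 0.1670 * 5.67e-8 * 6.8660 * 1.6268e+12 = 105762.9566 W

105762.9566 W


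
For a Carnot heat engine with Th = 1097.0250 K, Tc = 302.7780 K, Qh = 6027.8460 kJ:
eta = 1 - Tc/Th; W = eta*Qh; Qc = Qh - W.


eta = 1 - 302.7780/1097.0250 = 0.7240
W = 0.7240 * 6027.8460 = 4364.1654 kJ
Qc = 6027.8460 - 4364.1654 = 1663.6806 kJ

eta = 72.4001%, W = 4364.1654 kJ, Qc = 1663.6806 kJ


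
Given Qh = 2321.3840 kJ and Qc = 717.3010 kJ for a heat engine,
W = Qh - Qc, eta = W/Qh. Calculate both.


W = 2321.3840 - 717.3010 = 1604.0830 kJ
eta = 1604.0830 / 2321.3840 = 0.6910 = 69.1003%

W = 1604.0830 kJ, eta = 69.1003%


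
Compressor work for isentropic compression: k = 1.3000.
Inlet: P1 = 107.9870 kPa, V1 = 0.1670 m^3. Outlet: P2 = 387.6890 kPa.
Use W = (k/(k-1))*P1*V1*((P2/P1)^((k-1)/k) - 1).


(k-1)/k = 0.2308
(P2/P1)^exp = 1.3431
W = 4.3333 * 107.9870 * 0.1670 * (1.3431 - 1) = 26.8107 kJ

26.8107 kJ


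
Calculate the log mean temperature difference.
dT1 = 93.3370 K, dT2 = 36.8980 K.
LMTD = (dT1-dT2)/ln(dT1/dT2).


dT1/dT2 = 2.5296
ln(dT1/dT2) = 0.9281
LMTD = 56.4390 / 0.9281 = 60.8140 K

60.8140 K


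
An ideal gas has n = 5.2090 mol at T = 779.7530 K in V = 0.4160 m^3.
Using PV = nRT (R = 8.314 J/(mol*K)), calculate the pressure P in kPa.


P = nRT/V = 5.2090 * 8.314 * 779.7530 / 0.4160
= 33769.2513 / 0.4160 = 81176.0848 Pa = 81.1761 kPa

81.1761 kPa


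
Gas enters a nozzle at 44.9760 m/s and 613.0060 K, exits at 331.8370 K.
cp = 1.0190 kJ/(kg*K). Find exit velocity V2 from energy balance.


dT = 281.1690 K
2*cp*1000*dT = 573022.4220
V1^2 = 2022.8406
V2 = sqrt(575045.2626) = 758.3174 m/s

758.3174 m/s


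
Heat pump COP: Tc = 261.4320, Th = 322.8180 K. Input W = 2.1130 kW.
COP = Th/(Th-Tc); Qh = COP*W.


COP = 322.8180 / 61.3860 = 5.2588
Qh = 5.2588 * 2.1130 = 11.1119 kW

COP = 5.2588, Qh = 11.1119 kW


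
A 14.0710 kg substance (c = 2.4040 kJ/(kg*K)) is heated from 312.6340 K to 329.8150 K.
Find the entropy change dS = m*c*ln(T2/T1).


T2/T1 = 1.0550
ln(T2/T1) = 0.0535
dS = 14.0710 * 2.4040 * 0.0535 = 1.8097 kJ/K

1.8097 kJ/K


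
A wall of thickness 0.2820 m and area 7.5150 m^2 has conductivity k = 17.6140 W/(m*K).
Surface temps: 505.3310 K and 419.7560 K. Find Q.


dT = 85.5750 K
Q = 17.6140 * 7.5150 * 85.5750 / 0.2820 = 40168.4225 W

40168.4225 W


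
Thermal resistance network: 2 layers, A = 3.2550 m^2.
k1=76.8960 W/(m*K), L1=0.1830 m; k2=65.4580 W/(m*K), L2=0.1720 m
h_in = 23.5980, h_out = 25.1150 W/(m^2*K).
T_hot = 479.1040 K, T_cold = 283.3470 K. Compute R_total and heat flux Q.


R_conv_in = 1/(23.5980*3.2550) = 0.0130
R_1 = 0.1830/(76.8960*3.2550) = 0.0007
R_2 = 0.1720/(65.4580*3.2550) = 0.0008
R_conv_out = 1/(25.1150*3.2550) = 0.0122
R_total = 0.0268 K/W
Q = 195.7570 / 0.0268 = 7307.1473 W

R_total = 0.0268 K/W, Q = 7307.1473 W


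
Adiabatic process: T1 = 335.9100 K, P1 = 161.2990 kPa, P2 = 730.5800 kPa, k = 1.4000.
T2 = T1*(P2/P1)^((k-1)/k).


(k-1)/k = 0.2857
(P2/P1)^exp = 1.5397
T2 = 335.9100 * 1.5397 = 517.2039 K

517.2039 K


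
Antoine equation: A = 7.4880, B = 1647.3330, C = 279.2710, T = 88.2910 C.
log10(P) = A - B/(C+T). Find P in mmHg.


C+T = 367.5620
B/(C+T) = 4.4818
log10(P) = 7.4880 - 4.4818 = 3.0062
P = 10^3.0062 = 1014.4189 mmHg

1014.4189 mmHg


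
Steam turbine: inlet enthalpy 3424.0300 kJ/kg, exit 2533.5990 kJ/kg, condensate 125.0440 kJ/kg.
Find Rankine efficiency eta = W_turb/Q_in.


W = 890.4310 kJ/kg
Q_in = 3298.9860 kJ/kg
eta = 0.2699 = 26.9911%

eta = 26.9911%


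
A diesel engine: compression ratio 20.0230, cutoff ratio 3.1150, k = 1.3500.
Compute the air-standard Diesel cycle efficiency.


r^(k-1) = 2.8545
rc^k = 4.6363
eta = 0.5539 = 55.3855%

55.3855%


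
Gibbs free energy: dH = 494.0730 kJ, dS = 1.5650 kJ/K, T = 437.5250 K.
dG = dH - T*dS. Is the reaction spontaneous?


T*dS = 437.5250 * 1.5650 = 684.7266 kJ
dG = 494.0730 - 684.7266 = -190.6536 kJ (spontaneous)

dG = -190.6536 kJ, spontaneous


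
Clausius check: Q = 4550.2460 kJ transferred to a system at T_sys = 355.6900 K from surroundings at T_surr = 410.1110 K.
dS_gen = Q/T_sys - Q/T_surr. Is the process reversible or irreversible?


dS_sys = 4550.2460/355.6900 = 12.7927 kJ/K
dS_surr = -4550.2460/410.1110 = -11.0952 kJ/K
dS_gen = 12.7927 - 11.0952 = 1.6976 kJ/K (irreversible)

dS_gen = 1.6976 kJ/K, irreversible


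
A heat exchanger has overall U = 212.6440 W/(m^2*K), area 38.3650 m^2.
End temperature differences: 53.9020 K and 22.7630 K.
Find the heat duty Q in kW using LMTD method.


LMTD = 36.1228 K
Q = 212.6440 * 38.3650 * 36.1228 = 294693.1401 W = 294.6931 kW

294.6931 kW


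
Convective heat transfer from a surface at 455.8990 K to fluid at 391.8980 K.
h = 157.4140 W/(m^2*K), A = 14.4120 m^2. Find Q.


dT = 64.0010 K
Q = 157.4140 * 14.4120 * 64.0010 = 145195.9050 W

145195.9050 W


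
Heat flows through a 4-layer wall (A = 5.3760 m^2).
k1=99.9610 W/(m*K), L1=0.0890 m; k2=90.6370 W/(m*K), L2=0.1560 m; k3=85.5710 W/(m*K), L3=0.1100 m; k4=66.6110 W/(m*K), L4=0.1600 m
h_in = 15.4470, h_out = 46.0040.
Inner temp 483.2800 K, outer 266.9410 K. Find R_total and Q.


R_conv_in = 1/(15.4470*5.3760) = 0.0120
R_1 = 0.0890/(99.9610*5.3760) = 0.0002
R_2 = 0.1560/(90.6370*5.3760) = 0.0003
R_3 = 0.1100/(85.5710*5.3760) = 0.0002
R_4 = 0.1600/(66.6110*5.3760) = 0.0004
R_conv_out = 1/(46.0040*5.3760) = 0.0040
R_total = 0.0173 K/W
Q = 216.3390 / 0.0173 = 12536.2927 W

R_total = 0.0173 K/W, Q = 12536.2927 W


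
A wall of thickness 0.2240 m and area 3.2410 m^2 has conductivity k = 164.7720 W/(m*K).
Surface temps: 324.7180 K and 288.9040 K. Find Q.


dT = 35.8140 K
Q = 164.7720 * 3.2410 * 35.8140 / 0.2240 = 85382.1832 W

85382.1832 W


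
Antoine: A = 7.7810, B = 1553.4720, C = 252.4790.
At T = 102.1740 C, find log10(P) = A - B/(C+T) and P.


C+T = 354.6530
B/(C+T) = 4.3803
log10(P) = 7.7810 - 4.3803 = 3.4007
P = 10^3.4007 = 2516.1758 mmHg

2516.1758 mmHg


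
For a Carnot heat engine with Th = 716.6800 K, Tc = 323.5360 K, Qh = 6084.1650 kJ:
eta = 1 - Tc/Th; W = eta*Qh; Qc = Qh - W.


eta = 1 - 323.5360/716.6800 = 0.5486
W = 0.5486 * 6084.1650 = 3337.5467 kJ
Qc = 6084.1650 - 3337.5467 = 2746.6183 kJ

eta = 54.8563%, W = 3337.5467 kJ, Qc = 2746.6183 kJ


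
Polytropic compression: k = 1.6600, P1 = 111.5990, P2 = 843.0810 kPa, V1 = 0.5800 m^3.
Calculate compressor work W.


(k-1)/k = 0.3976
(P2/P1)^exp = 2.2344
W = 2.5152 * 111.5990 * 0.5800 * (2.2344 - 1) = 200.9649 kJ

200.9649 kJ


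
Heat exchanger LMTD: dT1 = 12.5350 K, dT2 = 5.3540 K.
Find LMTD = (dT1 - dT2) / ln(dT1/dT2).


dT1/dT2 = 2.3412
ln(dT1/dT2) = 0.8507
LMTD = 7.1810 / 0.8507 = 8.4415 K

8.4415 K


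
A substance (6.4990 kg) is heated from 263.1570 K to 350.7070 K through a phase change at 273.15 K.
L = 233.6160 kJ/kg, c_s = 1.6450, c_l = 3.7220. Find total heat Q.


Q1 (sensible, solid) = 6.4990 * 1.6450 * 9.9930 = 106.8337 kJ
Q2 (latent) = 6.4990 * 233.6160 = 1518.2704 kJ
Q3 (sensible, liquid) = 6.4990 * 3.7220 * 77.5570 = 1876.0478 kJ
Q_total = 3501.1519 kJ

3501.1519 kJ


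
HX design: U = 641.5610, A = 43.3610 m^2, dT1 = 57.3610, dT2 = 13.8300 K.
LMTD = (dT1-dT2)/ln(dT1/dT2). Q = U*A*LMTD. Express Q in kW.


LMTD = 30.6012 K
Q = 641.5610 * 43.3610 * 30.6012 = 851287.2697 W = 851.2873 kW

851.2873 kW


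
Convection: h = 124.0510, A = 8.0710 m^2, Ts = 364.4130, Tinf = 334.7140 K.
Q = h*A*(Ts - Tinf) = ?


dT = 29.6990 K
Q = 124.0510 * 8.0710 * 29.6990 = 29735.1027 W

29735.1027 W


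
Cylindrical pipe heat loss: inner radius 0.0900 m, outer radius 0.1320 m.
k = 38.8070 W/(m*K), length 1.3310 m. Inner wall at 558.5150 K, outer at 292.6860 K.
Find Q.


dT = 265.8290 K
ln(ro/ri) = 0.3830
Q = 2*pi*38.8070*1.3310*265.8290 / 0.3830 = 225258.0725 W

225258.0725 W


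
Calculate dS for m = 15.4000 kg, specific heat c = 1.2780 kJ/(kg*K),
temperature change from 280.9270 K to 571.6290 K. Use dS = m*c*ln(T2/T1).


T2/T1 = 2.0348
ln(T2/T1) = 0.7104
dS = 15.4000 * 1.2780 * 0.7104 = 13.9814 kJ/K

13.9814 kJ/K


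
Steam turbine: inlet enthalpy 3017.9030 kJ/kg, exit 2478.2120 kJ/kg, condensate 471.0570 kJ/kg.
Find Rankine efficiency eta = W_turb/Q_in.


W = 539.6910 kJ/kg
Q_in = 2546.8460 kJ/kg
eta = 0.2119 = 21.1906%

eta = 21.1906%


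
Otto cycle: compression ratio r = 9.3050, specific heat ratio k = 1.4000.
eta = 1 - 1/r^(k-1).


r^(k-1) = 2.4405
eta = 1 - 1/2.4405 = 0.5903 = 59.0255%

59.0255%


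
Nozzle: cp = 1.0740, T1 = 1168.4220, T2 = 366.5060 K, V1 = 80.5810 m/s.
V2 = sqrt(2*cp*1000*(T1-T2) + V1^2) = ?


dT = 801.9160 K
2*cp*1000*dT = 1722515.5680
V1^2 = 6493.2976
V2 = sqrt(1729008.8656) = 1314.9178 m/s

1314.9178 m/s


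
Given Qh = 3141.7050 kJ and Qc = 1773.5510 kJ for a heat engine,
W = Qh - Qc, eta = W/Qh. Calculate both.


W = 3141.7050 - 1773.5510 = 1368.1540 kJ
eta = 1368.1540 / 3141.7050 = 0.4355 = 43.5481%

W = 1368.1540 kJ, eta = 43.5481%


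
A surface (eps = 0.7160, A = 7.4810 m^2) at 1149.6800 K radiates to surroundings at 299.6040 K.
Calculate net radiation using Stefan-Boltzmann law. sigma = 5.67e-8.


T^4 = 1.7471e+12
Tsurr^4 = 8.0573e+09
Q = 0.7160 * 5.67e-8 * 7.4810 * 1.7390e+12 = 528148.5279 W

528148.5279 W


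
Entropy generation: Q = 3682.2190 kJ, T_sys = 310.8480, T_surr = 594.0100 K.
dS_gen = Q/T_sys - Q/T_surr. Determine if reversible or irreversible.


dS_sys = 3682.2190/310.8480 = 11.8457 kJ/K
dS_surr = -3682.2190/594.0100 = -6.1989 kJ/K
dS_gen = 11.8457 - 6.1989 = 5.6468 kJ/K (irreversible)

dS_gen = 5.6468 kJ/K, irreversible


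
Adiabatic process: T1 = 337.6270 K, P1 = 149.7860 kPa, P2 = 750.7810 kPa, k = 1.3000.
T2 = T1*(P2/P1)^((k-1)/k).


(k-1)/k = 0.2308
(P2/P1)^exp = 1.4506
T2 = 337.6270 * 1.4506 = 489.7623 K

489.7623 K


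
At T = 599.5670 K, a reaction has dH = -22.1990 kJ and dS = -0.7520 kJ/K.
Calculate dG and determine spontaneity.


T*dS = 599.5670 * -0.7520 = -450.8744 kJ
dG = -22.1990 + 450.8744 = 428.6754 kJ (non-spontaneous)

dG = 428.6754 kJ, non-spontaneous


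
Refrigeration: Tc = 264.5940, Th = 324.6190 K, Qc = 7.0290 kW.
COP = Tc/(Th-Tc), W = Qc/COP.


COP = 264.5940 / 60.0250 = 4.4081
W = 7.0290 / 4.4081 = 1.5946 kW

COP = 4.4081, W = 1.5946 kW


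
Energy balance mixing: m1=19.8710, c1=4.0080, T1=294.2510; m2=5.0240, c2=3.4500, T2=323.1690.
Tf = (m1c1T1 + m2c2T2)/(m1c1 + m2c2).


num = 29036.4466
den = 96.9758
Tf = 299.4196 K

299.4196 K


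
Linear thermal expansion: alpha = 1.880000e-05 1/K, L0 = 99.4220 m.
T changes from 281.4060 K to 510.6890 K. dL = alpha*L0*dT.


dT = 229.2830 K
dL = 1.880000e-05 * 99.4220 * 229.2830 = 0.428561 m
L_final = 99.850561 m

dL = 0.428561 m


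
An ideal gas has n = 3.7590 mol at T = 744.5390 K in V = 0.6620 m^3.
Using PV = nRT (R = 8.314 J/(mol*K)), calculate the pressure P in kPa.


P = nRT/V = 3.7590 * 8.314 * 744.5390 / 0.6620
= 23268.5755 / 0.6620 = 35148.9057 Pa = 35.1489 kPa

35.1489 kPa


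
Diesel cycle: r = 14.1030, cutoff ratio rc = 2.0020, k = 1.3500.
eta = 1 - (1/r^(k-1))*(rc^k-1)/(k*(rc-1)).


r^(k-1) = 2.5250
rc^k = 2.5526
eta = 0.5454 = 54.5443%

54.5443%


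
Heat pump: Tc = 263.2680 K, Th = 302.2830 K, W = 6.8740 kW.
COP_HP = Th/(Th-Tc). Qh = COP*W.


COP = 302.2830 / 39.0150 = 7.7479
Qh = 7.7479 * 6.8740 = 53.2588 kW

COP = 7.7479, Qh = 53.2588 kW


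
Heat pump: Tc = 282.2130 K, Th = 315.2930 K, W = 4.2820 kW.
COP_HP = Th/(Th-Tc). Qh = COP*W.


COP = 315.2930 / 33.0800 = 9.5312
Qh = 9.5312 * 4.2820 = 40.8127 kW

COP = 9.5312, Qh = 40.8127 kW


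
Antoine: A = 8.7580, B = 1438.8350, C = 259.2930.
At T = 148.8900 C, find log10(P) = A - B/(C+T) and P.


C+T = 408.1830
B/(C+T) = 3.5250
log10(P) = 8.7580 - 3.5250 = 5.2330
P = 10^5.2330 = 171011.2504 mmHg

171011.2504 mmHg


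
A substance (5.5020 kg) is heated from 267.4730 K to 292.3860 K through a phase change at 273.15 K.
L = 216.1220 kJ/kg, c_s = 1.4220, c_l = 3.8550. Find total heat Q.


Q1 (sensible, solid) = 5.5020 * 1.4220 * 5.6770 = 44.4160 kJ
Q2 (latent) = 5.5020 * 216.1220 = 1189.1032 kJ
Q3 (sensible, liquid) = 5.5020 * 3.8550 * 19.2360 = 407.9996 kJ
Q_total = 1641.5188 kJ

1641.5188 kJ


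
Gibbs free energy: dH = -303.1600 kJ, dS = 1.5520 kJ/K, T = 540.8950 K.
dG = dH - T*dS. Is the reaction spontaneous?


T*dS = 540.8950 * 1.5520 = 839.4690 kJ
dG = -303.1600 - 839.4690 = -1142.6290 kJ (spontaneous)

dG = -1142.6290 kJ, spontaneous


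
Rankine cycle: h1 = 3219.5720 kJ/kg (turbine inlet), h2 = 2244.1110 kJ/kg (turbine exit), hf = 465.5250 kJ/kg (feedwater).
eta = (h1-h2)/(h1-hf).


W = 975.4610 kJ/kg
Q_in = 2754.0470 kJ/kg
eta = 0.3542 = 35.4192%

eta = 35.4192%


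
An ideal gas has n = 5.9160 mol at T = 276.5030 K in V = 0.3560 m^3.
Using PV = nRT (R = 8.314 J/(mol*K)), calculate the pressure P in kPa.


P = nRT/V = 5.9160 * 8.314 * 276.5030 / 0.3560
= 13599.9726 / 0.3560 = 38202.1702 Pa = 38.2022 kPa

38.2022 kPa


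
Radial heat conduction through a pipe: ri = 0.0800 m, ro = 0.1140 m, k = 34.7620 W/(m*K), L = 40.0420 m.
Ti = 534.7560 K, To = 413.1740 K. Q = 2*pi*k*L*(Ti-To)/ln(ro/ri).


dT = 121.5820 K
ln(ro/ri) = 0.3542
Q = 2*pi*34.7620*40.0420*121.5820 / 0.3542 = 3002310.9662 W

3002310.9662 W


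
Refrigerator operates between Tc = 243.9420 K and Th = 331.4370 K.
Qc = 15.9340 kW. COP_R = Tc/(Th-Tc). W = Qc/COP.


COP = 243.9420 / 87.4950 = 2.7881
W = 15.9340 / 2.7881 = 5.7151 kW

COP = 2.7881, W = 5.7151 kW


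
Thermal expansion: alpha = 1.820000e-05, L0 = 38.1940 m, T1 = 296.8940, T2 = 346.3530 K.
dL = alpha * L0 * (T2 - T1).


dT = 49.4590 K
dL = 1.820000e-05 * 38.1940 * 49.4590 = 0.034380 m
L_final = 38.228380 m

dL = 0.034380 m


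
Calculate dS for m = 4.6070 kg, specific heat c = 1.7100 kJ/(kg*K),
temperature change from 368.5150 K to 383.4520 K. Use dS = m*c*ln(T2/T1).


T2/T1 = 1.0405
ln(T2/T1) = 0.0397
dS = 4.6070 * 1.7100 * 0.0397 = 0.3130 kJ/K

0.3130 kJ/K


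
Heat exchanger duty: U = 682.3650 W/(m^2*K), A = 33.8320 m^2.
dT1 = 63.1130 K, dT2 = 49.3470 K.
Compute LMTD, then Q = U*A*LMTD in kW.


LMTD = 55.9480 K
Q = 682.3650 * 33.8320 * 55.9480 = 1291603.3701 W = 1291.6034 kW

1291.6034 kW


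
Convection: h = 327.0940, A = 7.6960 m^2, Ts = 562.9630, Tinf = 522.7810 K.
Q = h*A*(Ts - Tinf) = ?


dT = 40.1820 K
Q = 327.0940 * 7.6960 * 40.1820 = 101150.7684 W

101150.7684 W


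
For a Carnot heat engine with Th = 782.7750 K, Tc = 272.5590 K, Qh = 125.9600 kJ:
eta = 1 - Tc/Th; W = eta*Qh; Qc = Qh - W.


eta = 1 - 272.5590/782.7750 = 0.6518
W = 0.6518 * 125.9600 = 82.1013 kJ
Qc = 125.9600 - 82.1013 = 43.8587 kJ

eta = 65.1804%, W = 82.1013 kJ, Qc = 43.8587 kJ


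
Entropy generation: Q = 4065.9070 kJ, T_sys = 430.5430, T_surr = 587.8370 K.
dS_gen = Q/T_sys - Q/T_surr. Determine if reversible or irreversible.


dS_sys = 4065.9070/430.5430 = 9.4437 kJ/K
dS_surr = -4065.9070/587.8370 = -6.9167 kJ/K
dS_gen = 9.4437 - 6.9167 = 2.5269 kJ/K (irreversible)

dS_gen = 2.5269 kJ/K, irreversible


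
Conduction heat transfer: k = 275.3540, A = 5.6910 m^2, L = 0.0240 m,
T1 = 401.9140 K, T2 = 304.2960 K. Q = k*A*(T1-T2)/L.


dT = 97.6180 K
Q = 275.3540 * 5.6910 * 97.6180 / 0.0240 = 6373803.0433 W

6373803.0433 W


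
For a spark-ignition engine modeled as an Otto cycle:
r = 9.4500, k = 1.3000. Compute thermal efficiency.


r^(k-1) = 1.9617
eta = 1 - 1/1.9617 = 0.4902 = 49.0234%

49.0234%


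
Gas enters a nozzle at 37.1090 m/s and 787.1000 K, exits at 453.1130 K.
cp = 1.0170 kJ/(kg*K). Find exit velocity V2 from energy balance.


dT = 333.9870 K
2*cp*1000*dT = 679329.5580
V1^2 = 1377.0779
V2 = sqrt(680706.6359) = 825.0495 m/s

825.0495 m/s


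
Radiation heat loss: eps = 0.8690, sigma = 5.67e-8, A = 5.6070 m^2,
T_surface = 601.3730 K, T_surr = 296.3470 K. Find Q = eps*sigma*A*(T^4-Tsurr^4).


T^4 = 1.3079e+11
Tsurr^4 = 7.7126e+09
Q = 0.8690 * 5.67e-8 * 5.6070 * 1.2308e+11 = 34002.6572 W

34002.6572 W


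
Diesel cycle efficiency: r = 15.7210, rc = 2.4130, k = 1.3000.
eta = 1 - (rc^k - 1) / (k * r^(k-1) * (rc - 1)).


r^(k-1) = 2.2853
rc^k = 3.1429
eta = 0.4895 = 48.9538%

48.9538%


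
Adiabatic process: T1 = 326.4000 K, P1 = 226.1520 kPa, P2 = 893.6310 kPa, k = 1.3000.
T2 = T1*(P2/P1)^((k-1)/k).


(k-1)/k = 0.2308
(P2/P1)^exp = 1.3731
T2 = 326.4000 * 1.3731 = 448.1914 K

448.1914 K


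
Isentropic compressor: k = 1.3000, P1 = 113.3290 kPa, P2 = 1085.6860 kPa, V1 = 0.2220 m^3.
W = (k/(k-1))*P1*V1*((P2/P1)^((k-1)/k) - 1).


(k-1)/k = 0.2308
(P2/P1)^exp = 1.6845
W = 4.3333 * 113.3290 * 0.2220 * (1.6845 - 1) = 74.6248 kJ

74.6248 kJ


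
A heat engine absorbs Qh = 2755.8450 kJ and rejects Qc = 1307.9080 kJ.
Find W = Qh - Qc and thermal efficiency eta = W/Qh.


W = 2755.8450 - 1307.9080 = 1447.9370 kJ
eta = 1447.9370 / 2755.8450 = 0.5254 = 52.5406%

W = 1447.9370 kJ, eta = 52.5406%


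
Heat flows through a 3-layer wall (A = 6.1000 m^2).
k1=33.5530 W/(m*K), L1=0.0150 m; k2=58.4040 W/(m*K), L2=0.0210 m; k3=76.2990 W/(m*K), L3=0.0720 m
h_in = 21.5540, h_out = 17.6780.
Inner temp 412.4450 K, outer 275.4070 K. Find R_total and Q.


R_conv_in = 1/(21.5540*6.1000) = 0.0076
R_1 = 0.0150/(33.5530*6.1000) = 7.3288e-05
R_2 = 0.0210/(58.4040*6.1000) = 5.8945e-05
R_3 = 0.0720/(76.2990*6.1000) = 0.0002
R_conv_out = 1/(17.6780*6.1000) = 0.0093
R_total = 0.0172 K/W
Q = 137.0380 / 0.0172 = 7983.0863 W

R_total = 0.0172 K/W, Q = 7983.0863 W


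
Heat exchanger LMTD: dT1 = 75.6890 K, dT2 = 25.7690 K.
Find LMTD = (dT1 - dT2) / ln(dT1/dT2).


dT1/dT2 = 2.9372
ln(dT1/dT2) = 1.0775
LMTD = 49.9200 / 1.0775 = 46.3312 K

46.3312 K


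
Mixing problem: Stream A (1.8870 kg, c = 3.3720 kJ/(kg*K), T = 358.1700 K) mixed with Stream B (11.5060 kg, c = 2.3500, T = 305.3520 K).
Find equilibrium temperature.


num = 10535.4661
den = 33.4021
Tf = 315.4136 K

315.4136 K


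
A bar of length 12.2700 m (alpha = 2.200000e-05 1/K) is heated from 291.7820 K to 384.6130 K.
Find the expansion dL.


dT = 92.8310 K
dL = 2.200000e-05 * 12.2700 * 92.8310 = 0.025059 m
L_final = 12.295059 m

dL = 0.025059 m


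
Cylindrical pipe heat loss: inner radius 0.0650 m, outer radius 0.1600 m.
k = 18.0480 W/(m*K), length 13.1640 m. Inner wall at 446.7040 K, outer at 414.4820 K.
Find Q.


dT = 32.2220 K
ln(ro/ri) = 0.9008
Q = 2*pi*18.0480*13.1640*32.2220 / 0.9008 = 53398.2995 W

53398.2995 W


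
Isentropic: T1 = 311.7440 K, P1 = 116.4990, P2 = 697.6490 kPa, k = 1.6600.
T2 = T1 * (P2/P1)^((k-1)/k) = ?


(k-1)/k = 0.3976
(P2/P1)^exp = 2.0373
T2 = 311.7440 * 2.0373 = 635.1129 K

635.1129 K


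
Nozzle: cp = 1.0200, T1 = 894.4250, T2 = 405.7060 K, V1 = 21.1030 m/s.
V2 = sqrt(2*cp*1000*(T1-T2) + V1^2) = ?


dT = 488.7190 K
2*cp*1000*dT = 996986.7600
V1^2 = 445.3366
V2 = sqrt(997432.0966) = 998.7152 m/s

998.7152 m/s


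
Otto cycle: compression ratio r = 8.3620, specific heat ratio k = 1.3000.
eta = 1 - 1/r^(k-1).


r^(k-1) = 1.8910
eta = 1 - 1/1.8910 = 0.4712 = 47.1181%

47.1181%


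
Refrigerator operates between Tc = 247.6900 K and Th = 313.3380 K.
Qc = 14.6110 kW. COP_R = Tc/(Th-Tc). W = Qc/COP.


COP = 247.6900 / 65.6480 = 3.7730
W = 14.6110 / 3.7730 = 3.8725 kW

COP = 3.7730, W = 3.8725 kW


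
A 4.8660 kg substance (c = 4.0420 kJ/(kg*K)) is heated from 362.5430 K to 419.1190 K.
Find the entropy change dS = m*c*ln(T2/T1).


T2/T1 = 1.1561
ln(T2/T1) = 0.1450
dS = 4.8660 * 4.0420 * 0.1450 = 2.8521 kJ/K

2.8521 kJ/K


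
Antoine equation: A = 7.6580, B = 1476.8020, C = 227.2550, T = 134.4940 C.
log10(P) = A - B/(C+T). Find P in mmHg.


C+T = 361.7490
B/(C+T) = 4.0824
log10(P) = 7.6580 - 4.0824 = 3.5756
P = 10^3.5756 = 3763.6207 mmHg

3763.6207 mmHg


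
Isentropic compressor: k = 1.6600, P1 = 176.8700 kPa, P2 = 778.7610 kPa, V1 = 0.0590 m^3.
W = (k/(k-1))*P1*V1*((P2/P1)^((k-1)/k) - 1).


(k-1)/k = 0.3976
(P2/P1)^exp = 1.8028
W = 2.5152 * 176.8700 * 0.0590 * (1.8028 - 1) = 21.0708 kJ

21.0708 kJ


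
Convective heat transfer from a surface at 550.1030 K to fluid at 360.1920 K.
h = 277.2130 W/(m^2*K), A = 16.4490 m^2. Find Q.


dT = 189.9110 K
Q = 277.2130 * 16.4490 * 189.9110 = 865970.7320 W

865970.7320 W


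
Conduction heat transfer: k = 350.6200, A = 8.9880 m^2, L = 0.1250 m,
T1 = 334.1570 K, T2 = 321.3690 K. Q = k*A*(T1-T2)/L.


dT = 12.7880 K
Q = 350.6200 * 8.9880 * 12.7880 / 0.1250 = 322398.0184 W

322398.0184 W


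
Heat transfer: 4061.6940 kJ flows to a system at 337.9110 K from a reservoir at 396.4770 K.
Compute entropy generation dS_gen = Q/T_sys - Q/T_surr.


dS_sys = 4061.6940/337.9110 = 12.0200 kJ/K
dS_surr = -4061.6940/396.4770 = -10.2445 kJ/K
dS_gen = 12.0200 - 10.2445 = 1.7755 kJ/K (irreversible)

dS_gen = 1.7755 kJ/K, irreversible


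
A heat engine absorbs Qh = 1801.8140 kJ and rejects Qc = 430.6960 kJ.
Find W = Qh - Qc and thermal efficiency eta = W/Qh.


W = 1801.8140 - 430.6960 = 1371.1180 kJ
eta = 1371.1180 / 1801.8140 = 0.7610 = 76.0965%

W = 1371.1180 kJ, eta = 76.0965%


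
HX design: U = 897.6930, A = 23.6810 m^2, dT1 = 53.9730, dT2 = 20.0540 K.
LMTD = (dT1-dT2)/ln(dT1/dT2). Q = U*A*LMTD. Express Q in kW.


LMTD = 34.2597 K
Q = 897.6930 * 23.6810 * 34.2597 = 728301.9443 W = 728.3019 kW

728.3019 kW


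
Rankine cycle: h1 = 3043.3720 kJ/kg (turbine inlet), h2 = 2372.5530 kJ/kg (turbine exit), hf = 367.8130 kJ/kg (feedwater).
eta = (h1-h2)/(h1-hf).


W = 670.8190 kJ/kg
Q_in = 2675.5590 kJ/kg
eta = 0.2507 = 25.0721%

eta = 25.0721%


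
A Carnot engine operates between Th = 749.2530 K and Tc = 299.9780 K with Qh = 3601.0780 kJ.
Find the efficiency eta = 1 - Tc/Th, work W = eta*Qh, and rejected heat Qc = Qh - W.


eta = 1 - 299.9780/749.2530 = 0.5996
W = 0.5996 * 3601.0780 = 2159.3164 kJ
Qc = 3601.0780 - 2159.3164 = 1441.7616 kJ

eta = 59.9631%, W = 2159.3164 kJ, Qc = 1441.7616 kJ


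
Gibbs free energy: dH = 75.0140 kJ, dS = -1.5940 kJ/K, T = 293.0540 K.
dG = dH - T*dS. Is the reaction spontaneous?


T*dS = 293.0540 * -1.5940 = -467.1281 kJ
dG = 75.0140 + 467.1281 = 542.1421 kJ (non-spontaneous)

dG = 542.1421 kJ, non-spontaneous


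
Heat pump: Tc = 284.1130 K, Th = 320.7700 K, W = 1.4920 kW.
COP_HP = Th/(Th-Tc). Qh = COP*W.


COP = 320.7700 / 36.6570 = 8.7506
Qh = 8.7506 * 1.4920 = 13.0559 kW

COP = 8.7506, Qh = 13.0559 kW


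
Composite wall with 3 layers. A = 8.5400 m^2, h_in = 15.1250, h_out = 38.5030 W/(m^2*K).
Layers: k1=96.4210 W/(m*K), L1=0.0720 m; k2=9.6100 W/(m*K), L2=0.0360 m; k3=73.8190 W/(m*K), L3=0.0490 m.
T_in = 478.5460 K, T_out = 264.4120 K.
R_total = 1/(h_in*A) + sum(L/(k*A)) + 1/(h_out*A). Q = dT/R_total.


R_conv_in = 1/(15.1250*8.5400) = 0.0077
R_1 = 0.0720/(96.4210*8.5400) = 8.7439e-05
R_2 = 0.0360/(9.6100*8.5400) = 0.0004
R_3 = 0.0490/(73.8190*8.5400) = 7.7727e-05
R_conv_out = 1/(38.5030*8.5400) = 0.0030
R_total = 0.0114 K/W
Q = 214.1340 / 0.0114 = 18805.2575 W

R_total = 0.0114 K/W, Q = 18805.2575 W


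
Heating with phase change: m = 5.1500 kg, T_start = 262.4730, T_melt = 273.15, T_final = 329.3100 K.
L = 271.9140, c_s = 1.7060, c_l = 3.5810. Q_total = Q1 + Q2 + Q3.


Q1 (sensible, solid) = 5.1500 * 1.7060 * 10.6770 = 93.8071 kJ
Q2 (latent) = 5.1500 * 271.9140 = 1400.3571 kJ
Q3 (sensible, liquid) = 5.1500 * 3.5810 * 56.1600 = 1035.7111 kJ
Q_total = 2529.8753 kJ

2529.8753 kJ


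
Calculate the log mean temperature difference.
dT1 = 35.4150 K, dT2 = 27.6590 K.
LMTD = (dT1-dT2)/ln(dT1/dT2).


dT1/dT2 = 1.2804
ln(dT1/dT2) = 0.2472
LMTD = 7.7560 / 0.2472 = 31.3774 K

31.3774 K


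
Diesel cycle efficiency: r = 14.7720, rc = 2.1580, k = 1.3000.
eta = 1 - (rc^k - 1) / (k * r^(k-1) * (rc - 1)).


r^(k-1) = 2.2430
rc^k = 2.7181
eta = 0.4912 = 49.1177%

49.1177%


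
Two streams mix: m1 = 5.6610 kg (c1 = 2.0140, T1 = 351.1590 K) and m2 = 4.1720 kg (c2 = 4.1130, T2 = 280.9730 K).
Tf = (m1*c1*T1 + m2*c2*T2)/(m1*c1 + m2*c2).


num = 8824.9912
den = 28.5607
Tf = 308.9908 K

308.9908 K


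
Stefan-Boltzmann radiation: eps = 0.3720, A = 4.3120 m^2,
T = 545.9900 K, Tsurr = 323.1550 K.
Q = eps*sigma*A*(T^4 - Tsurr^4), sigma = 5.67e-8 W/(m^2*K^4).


T^4 = 8.8867e+10
Tsurr^4 = 1.0905e+10
Q = 0.3720 * 5.67e-8 * 4.3120 * 7.7961e+10 = 7090.6037 W

7090.6037 W


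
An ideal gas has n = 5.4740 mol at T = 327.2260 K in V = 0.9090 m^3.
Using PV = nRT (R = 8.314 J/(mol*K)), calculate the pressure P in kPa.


P = nRT/V = 5.4740 * 8.314 * 327.2260 / 0.9090
= 14892.3288 / 0.9090 = 16383.2000 Pa = 16.3832 kPa

16.3832 kPa


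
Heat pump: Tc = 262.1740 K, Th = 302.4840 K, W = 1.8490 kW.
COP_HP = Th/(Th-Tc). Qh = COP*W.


COP = 302.4840 / 40.3100 = 7.5039
Qh = 7.5039 * 1.8490 = 13.8748 kW

COP = 7.5039, Qh = 13.8748 kW


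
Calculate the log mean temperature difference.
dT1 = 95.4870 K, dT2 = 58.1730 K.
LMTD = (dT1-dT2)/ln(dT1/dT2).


dT1/dT2 = 1.6414
ln(dT1/dT2) = 0.4956
LMTD = 37.3140 / 0.4956 = 75.2953 K

75.2953 K


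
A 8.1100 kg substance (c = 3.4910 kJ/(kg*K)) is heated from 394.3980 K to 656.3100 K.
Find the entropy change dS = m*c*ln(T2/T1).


T2/T1 = 1.6641
ln(T2/T1) = 0.5093
dS = 8.1100 * 3.4910 * 0.5093 = 14.4185 kJ/K

14.4185 kJ/K


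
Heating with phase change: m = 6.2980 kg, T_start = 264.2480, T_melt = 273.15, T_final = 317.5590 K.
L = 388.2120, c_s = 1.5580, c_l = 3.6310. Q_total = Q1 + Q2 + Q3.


Q1 (sensible, solid) = 6.2980 * 1.5580 * 8.9020 = 87.3490 kJ
Q2 (latent) = 6.2980 * 388.2120 = 2444.9592 kJ
Q3 (sensible, liquid) = 6.2980 * 3.6310 * 44.4090 = 1015.5467 kJ
Q_total = 3547.8548 kJ

3547.8548 kJ


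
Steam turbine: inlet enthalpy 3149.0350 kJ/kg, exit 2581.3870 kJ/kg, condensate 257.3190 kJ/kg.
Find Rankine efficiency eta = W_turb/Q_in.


W = 567.6480 kJ/kg
Q_in = 2891.7160 kJ/kg
eta = 0.1963 = 19.6301%

eta = 19.6301%


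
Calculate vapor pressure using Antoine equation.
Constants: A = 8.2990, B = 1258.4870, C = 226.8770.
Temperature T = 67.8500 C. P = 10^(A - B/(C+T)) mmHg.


C+T = 294.7270
B/(C+T) = 4.2700
log10(P) = 8.2990 - 4.2700 = 4.0290
P = 10^4.0290 = 10690.3225 mmHg

10690.3225 mmHg


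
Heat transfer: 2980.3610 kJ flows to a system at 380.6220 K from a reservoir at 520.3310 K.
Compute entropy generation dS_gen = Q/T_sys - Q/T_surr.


dS_sys = 2980.3610/380.6220 = 7.8302 kJ/K
dS_surr = -2980.3610/520.3310 = -5.7278 kJ/K
dS_gen = 7.8302 - 5.7278 = 2.1024 kJ/K (irreversible)

dS_gen = 2.1024 kJ/K, irreversible


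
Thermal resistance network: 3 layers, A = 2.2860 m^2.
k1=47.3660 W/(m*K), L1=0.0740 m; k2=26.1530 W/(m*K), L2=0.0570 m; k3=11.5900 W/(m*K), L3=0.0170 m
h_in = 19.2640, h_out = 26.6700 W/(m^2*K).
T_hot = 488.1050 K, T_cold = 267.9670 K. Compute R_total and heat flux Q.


R_conv_in = 1/(19.2640*2.2860) = 0.0227
R_1 = 0.0740/(47.3660*2.2860) = 0.0007
R_2 = 0.0570/(26.1530*2.2860) = 0.0010
R_3 = 0.0170/(11.5900*2.2860) = 0.0006
R_conv_out = 1/(26.6700*2.2860) = 0.0164
R_total = 0.0414 K/W
Q = 220.1380 / 0.0414 = 5318.8167 W

R_total = 0.0414 K/W, Q = 5318.8167 W


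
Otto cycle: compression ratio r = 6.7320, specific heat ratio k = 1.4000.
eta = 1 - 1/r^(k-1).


r^(k-1) = 2.1442
eta = 1 - 1/2.1442 = 0.5336 = 53.3617%

53.3617%


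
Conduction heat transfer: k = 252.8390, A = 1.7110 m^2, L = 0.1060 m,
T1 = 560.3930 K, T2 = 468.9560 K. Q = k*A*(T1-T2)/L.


dT = 91.4370 K
Q = 252.8390 * 1.7110 * 91.4370 / 0.1060 = 373172.9682 W

373172.9682 W
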